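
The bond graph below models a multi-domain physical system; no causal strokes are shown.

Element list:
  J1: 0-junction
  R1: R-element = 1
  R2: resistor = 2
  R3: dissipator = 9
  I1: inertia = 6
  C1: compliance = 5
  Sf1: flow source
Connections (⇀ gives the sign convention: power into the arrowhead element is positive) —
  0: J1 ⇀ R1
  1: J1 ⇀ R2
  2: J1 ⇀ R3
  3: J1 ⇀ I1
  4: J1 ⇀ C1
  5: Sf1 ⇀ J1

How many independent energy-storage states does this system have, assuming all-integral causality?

b5 stroke at Sf1  (Sf1 fixes flow; stroke at Sf1)
b3 stroke at I1  (I1 outputs flow p/I1)
b4 stroke at J1  (C1 outputs effort q/C1)
b0 stroke at R1  (common-e at J1 fixed by 4)
b1 stroke at R2  (0-jn J1 has e-setter on 4)
b2 stroke at R3  (J1: bond 4 brought effort, rest push out)

2  (C1, I1 all integral)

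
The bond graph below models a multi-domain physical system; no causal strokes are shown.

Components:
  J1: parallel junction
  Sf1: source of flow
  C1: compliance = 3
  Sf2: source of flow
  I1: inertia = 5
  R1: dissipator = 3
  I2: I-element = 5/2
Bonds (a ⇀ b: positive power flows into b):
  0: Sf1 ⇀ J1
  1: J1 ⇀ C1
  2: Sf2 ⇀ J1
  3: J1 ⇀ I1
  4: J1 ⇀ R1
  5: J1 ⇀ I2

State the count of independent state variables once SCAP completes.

β0 |Sf1  (Sf1 (Sf) sets flow on bond)
β2 |Sf2  (Sf2 (Sf) sets flow on bond)
β1 |J1  (C1: C, integral causality)
β3 |I1  (common-e at J1 fixed by 1)
β4 |R1  (common-e at J1 fixed by 1)
β5 |I2  (common-e at J1 fixed by 1)

3  (C1, I1, I2 all integral)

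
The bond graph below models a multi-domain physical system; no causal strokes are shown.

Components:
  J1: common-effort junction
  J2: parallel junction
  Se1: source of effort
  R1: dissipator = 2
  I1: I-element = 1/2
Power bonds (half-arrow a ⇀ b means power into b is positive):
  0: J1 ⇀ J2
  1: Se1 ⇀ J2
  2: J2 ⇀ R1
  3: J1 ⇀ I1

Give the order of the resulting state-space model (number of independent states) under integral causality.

1  (I1 all integral)

#1 stroke at J2  (Se1: effort source, stroke at far end)
#0 stroke at J1  (J2: bond 1 brought effort, rest push out)
#2 stroke at R1  (J2 effort already set via bond 1)
#3 stroke at I1  (0-jn J1 has e-setter on 0)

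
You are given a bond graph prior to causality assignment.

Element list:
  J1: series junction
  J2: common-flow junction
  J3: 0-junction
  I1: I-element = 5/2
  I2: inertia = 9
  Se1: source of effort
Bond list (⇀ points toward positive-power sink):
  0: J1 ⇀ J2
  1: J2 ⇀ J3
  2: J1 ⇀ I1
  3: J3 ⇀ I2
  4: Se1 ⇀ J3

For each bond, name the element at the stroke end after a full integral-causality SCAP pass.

b4 →J3  (Se1 fixes effort; stroke away)
b1 →J2  (common-e at J3 fixed by 4)
b3 →I2  (0-jn J3 has e-setter on 4)
b0 →J1  (J2 needs exactly one f-in)
b2 →I1  (J1: last free bond brings flow in)

β0 |J1
β1 |J2
β2 |I1
β3 |I2
β4 |J3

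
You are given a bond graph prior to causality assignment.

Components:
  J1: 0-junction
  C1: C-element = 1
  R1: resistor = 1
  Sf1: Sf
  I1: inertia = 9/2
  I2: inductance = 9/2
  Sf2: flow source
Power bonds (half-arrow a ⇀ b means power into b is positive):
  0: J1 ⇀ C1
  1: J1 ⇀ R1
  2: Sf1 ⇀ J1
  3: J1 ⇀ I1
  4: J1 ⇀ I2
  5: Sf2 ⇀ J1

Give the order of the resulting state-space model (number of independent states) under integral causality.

3  (C1, I1, I2 all integral)

bond 2 stroke→Sf1  (Sf1 (Sf) sets flow on bond)
bond 5 stroke→Sf2  (source Sf2 imposes f)
bond 0 stroke→J1  (C1: C, integral causality)
bond 1 stroke→R1  (J1: bond 0 brought effort, rest push out)
bond 3 stroke→I1  (0-jn J1 has e-setter on 0)
bond 4 stroke→I2  (J1 effort already set via bond 0)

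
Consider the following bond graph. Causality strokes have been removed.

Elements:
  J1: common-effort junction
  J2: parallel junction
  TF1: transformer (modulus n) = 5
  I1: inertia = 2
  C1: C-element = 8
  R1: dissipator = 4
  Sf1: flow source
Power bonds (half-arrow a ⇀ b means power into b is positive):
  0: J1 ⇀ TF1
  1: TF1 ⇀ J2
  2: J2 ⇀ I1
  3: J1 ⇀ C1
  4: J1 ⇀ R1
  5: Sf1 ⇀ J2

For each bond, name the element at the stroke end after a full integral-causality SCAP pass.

#0 →TF1
#1 →J2
#2 →I1
#3 →J1
#4 →R1
#5 →Sf1

b5 |Sf1  (Sf1: flow source, stroke at near end)
b2 |I1  (I1 integral (f out))
b1 |J2  (closing 0-jn rule on J2)
b0 |TF1  (TF1: transformer flips bond 1)
b3 |J1  (C1 outputs effort q/C1)
b4 |R1  (J1 effort already set via bond 3)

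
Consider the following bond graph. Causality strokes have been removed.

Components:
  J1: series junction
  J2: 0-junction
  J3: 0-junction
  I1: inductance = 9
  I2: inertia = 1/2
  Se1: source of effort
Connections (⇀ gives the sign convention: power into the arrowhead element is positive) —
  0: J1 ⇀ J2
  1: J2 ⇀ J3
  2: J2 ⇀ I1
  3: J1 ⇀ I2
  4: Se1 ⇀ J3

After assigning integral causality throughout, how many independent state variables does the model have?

2  (I1, I2 all integral)

#4 →J3  (Se1 fixes effort; stroke away)
#1 →J2  (J3: bond 4 brought effort, rest push out)
#0 →J1  (J2 effort already set via bond 1)
#2 →I1  (0-jn J2 has e-setter on 1)
#3 →I2  (J1: last free bond brings flow in)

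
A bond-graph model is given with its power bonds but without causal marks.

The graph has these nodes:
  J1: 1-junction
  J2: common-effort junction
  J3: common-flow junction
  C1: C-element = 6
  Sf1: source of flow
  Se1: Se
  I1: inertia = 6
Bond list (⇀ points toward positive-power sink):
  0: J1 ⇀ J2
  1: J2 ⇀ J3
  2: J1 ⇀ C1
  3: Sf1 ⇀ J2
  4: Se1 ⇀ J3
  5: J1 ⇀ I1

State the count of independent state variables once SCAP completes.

#3 →Sf1  (Sf1 fixes flow; stroke at Sf1)
#4 →J3  (source Se1 imposes e)
#1 →J2  (only one flow-in slot at J3)
#0 →J1  (common-e at J2 fixed by 1)
#2 →J1  (C1 outputs effort q/C1)
#5 →I1  (closing 1-jn rule on J1)

2  (C1, I1 all integral)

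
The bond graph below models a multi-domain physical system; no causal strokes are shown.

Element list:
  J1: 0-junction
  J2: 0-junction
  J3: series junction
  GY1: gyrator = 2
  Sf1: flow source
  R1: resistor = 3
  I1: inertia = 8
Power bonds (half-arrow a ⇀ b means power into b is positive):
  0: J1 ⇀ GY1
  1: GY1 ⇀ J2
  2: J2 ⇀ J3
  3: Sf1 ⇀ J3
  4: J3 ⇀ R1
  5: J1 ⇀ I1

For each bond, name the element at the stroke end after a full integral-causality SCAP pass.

β0 |J1
β1 |J2
β2 |J3
β3 |Sf1
β4 |J3
β5 |I1

#3 →Sf1  (Sf1 (Sf) sets flow on bond)
#2 →J3  (J3: bond 3 brought flow, rest push out)
#4 →J3  (common-f at J3 fixed by 3)
#1 →J2  (only one effort-in slot at J2)
#0 →J1  (GY1: gyrator matches bond 1)
#5 →I1  (J1 effort already set via bond 0)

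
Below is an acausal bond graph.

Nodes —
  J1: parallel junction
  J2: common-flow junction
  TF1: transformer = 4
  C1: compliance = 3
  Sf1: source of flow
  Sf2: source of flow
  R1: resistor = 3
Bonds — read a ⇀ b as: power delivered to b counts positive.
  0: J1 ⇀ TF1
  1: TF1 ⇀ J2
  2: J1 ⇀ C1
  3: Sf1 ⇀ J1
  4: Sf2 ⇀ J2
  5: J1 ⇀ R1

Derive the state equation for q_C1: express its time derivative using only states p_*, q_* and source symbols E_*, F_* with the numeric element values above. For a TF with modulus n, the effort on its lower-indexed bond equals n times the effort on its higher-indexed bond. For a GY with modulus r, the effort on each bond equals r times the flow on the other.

bond 3 stroke at Sf1  (Sf1: flow source, stroke at near end)
bond 4 stroke at Sf2  (source Sf2 imposes f)
bond 1 stroke at J2  (J2: bond 4 brought flow, rest push out)
bond 0 stroke at TF1  (TF1 one-in-one-out from 1)
bond 2 stroke at J1  (C1: C, integral causality)
bond 5 stroke at R1  (J1: bond 2 brought effort, rest push out)

dq_C1/dt = F_Sf1 - F_Sf2/4 - q_C1/9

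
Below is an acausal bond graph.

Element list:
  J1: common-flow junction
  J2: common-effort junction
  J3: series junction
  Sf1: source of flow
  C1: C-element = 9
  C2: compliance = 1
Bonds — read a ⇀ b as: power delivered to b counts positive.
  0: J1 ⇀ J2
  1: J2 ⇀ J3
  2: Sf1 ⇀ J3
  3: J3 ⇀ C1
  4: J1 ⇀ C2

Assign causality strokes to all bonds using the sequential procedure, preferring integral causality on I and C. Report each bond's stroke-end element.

β2 stroke→Sf1  (Sf1: flow source, stroke at near end)
β1 stroke→J3  (1-jn J3 has f-setter on 2)
β3 stroke→J3  (common-f at J3 fixed by 2)
β0 stroke→J2  (J2 needs exactly one e-in)
β4 stroke→J1  (common-f at J1 fixed by 0)

bond 0 →J2
bond 1 →J3
bond 2 →Sf1
bond 3 →J3
bond 4 →J1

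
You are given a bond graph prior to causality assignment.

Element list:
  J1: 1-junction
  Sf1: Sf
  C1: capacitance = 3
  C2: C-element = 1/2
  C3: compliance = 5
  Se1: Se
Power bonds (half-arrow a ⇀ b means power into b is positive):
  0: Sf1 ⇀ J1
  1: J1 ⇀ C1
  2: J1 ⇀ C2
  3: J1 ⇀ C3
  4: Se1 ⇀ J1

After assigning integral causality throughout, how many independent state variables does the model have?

3  (C1, C2, C3 all integral)

#0 stroke at Sf1  (Sf1: flow source, stroke at near end)
#4 stroke at J1  (Se1 (Se) sets effort on bond)
#1 stroke at J1  (1-jn J1 has f-setter on 0)
#2 stroke at J1  (J1 flow already set via bond 0)
#3 stroke at J1  (1-jn J1 has f-setter on 0)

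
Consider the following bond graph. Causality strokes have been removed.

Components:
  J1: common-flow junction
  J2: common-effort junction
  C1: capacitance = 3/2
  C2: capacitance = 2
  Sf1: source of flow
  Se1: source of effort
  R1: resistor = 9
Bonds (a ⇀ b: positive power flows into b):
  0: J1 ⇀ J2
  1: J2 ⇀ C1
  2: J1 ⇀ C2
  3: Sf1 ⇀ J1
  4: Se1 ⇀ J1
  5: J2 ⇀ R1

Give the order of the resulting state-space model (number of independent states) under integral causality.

bond 3 |Sf1  (source Sf1 imposes f)
bond 4 |J1  (Se1: effort source, stroke at far end)
bond 0 |J1  (1-jn J1 has f-setter on 3)
bond 2 |J1  (J1: bond 3 brought flow, rest push out)
bond 1 |J2  (C1 outputs effort q/C1)
bond 5 |R1  (0-jn J2 has e-setter on 1)

2  (C1, C2 all integral)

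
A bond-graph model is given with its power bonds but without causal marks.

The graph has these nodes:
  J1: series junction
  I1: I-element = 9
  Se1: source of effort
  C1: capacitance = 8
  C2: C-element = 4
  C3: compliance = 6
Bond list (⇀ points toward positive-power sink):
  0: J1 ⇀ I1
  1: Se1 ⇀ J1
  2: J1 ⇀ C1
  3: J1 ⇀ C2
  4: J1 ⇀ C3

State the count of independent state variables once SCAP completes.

4  (C1, C2, C3, I1 all integral)

bond 1 stroke at J1  (source Se1 imposes e)
bond 0 stroke at I1  (prefer integral on I1)
bond 2 stroke at J1  (J1 flow already set via bond 0)
bond 3 stroke at J1  (J1 flow already set via bond 0)
bond 4 stroke at J1  (1-jn J1 has f-setter on 0)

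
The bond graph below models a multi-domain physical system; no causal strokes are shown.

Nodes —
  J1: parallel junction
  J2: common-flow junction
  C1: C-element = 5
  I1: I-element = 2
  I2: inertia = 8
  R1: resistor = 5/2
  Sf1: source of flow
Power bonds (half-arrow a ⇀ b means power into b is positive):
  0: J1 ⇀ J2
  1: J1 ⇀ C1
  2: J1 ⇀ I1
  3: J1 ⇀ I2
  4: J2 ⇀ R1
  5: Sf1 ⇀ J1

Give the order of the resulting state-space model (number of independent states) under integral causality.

b5 stroke→Sf1  (Sf1: flow source, stroke at near end)
b1 stroke→J1  (C1 outputs effort q/C1)
b0 stroke→J2  (common-e at J1 fixed by 1)
b2 stroke→I1  (0-jn J1 has e-setter on 1)
b3 stroke→I2  (J1 effort already set via bond 1)
b4 stroke→R1  (closing 1-jn rule on J2)

3  (C1, I1, I2 all integral)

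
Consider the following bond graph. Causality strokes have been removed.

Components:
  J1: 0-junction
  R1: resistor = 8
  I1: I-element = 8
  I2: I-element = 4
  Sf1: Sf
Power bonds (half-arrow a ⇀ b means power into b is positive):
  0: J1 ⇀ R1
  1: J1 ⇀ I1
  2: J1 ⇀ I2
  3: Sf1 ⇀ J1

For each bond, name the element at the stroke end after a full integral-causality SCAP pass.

bond 0 |J1
bond 1 |I1
bond 2 |I2
bond 3 |Sf1

b3 →Sf1  (Sf1 (Sf) sets flow on bond)
b1 →I1  (I1 outputs flow p/I1)
b2 →I2  (I2 outputs flow p/I2)
b0 →J1  (closing 0-jn rule on J1)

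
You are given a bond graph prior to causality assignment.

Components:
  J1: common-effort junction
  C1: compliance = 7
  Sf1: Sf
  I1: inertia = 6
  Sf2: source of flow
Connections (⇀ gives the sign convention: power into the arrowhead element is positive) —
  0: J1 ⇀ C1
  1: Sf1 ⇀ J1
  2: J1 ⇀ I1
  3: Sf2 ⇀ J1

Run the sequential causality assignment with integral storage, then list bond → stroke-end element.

b1 stroke→Sf1  (Sf1 fixes flow; stroke at Sf1)
b3 stroke→Sf2  (source Sf2 imposes f)
b0 stroke→J1  (C1: C, integral causality)
b2 stroke→I1  (0-jn J1 has e-setter on 0)

b0 stroke at J1
b1 stroke at Sf1
b2 stroke at I1
b3 stroke at Sf2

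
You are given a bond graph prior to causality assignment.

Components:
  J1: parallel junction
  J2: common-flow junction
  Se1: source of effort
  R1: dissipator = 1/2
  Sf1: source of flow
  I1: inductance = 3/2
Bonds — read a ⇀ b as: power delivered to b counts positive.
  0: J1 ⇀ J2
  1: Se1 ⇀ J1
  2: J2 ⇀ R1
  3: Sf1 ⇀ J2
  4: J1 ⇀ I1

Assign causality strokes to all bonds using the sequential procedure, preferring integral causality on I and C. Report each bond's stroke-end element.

b1 stroke→J1  (Se1: effort source, stroke at far end)
b3 stroke→Sf1  (Sf1: flow source, stroke at near end)
b0 stroke→J2  (common-e at J1 fixed by 1)
b4 stroke→I1  (J1 effort already set via bond 1)
b2 stroke→J2  (J2: bond 3 brought flow, rest push out)

β0 stroke at J2
β1 stroke at J1
β2 stroke at J2
β3 stroke at Sf1
β4 stroke at I1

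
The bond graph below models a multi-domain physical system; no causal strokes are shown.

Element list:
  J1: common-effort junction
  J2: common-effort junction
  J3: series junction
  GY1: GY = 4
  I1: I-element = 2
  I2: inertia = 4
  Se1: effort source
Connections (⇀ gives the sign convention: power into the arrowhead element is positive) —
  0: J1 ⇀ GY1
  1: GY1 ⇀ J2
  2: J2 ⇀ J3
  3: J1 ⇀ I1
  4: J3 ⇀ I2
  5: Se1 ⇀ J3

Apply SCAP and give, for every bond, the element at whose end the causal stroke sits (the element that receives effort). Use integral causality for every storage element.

bond 5 →J3  (Se1 fixes effort; stroke away)
bond 3 →I1  (I1: I, integral causality)
bond 0 →J1  (only one effort-in slot at J1)
bond 1 →J2  (GY1 both-in/both-out from 0)
bond 2 →J3  (common-e at J2 fixed by 1)
bond 4 →I2  (J3 needs exactly one f-in)

bond 0 →J1
bond 1 →J2
bond 2 →J3
bond 3 →I1
bond 4 →I2
bond 5 →J3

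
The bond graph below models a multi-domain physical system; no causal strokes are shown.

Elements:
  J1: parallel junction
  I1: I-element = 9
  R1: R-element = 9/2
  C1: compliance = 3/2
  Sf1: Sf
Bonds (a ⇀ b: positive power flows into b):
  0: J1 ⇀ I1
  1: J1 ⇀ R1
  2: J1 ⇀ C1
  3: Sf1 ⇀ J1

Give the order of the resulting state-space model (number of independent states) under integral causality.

2  (C1, I1 all integral)

#3 →Sf1  (Sf1 (Sf) sets flow on bond)
#0 →I1  (I1 outputs flow p/I1)
#2 →J1  (C1 outputs effort q/C1)
#1 →R1  (J1 effort already set via bond 2)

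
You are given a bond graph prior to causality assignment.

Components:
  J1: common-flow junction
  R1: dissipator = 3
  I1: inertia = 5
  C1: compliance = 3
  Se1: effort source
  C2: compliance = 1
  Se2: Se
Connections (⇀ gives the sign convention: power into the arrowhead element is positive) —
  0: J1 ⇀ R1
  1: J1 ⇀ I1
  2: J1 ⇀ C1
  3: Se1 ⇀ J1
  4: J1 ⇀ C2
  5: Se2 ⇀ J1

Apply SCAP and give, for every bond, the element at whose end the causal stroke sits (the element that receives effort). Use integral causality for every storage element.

bond 0 |J1
bond 1 |I1
bond 2 |J1
bond 3 |J1
bond 4 |J1
bond 5 |J1

β3 stroke at J1  (Se1 fixes effort; stroke away)
β5 stroke at J1  (Se2 fixes effort; stroke away)
β1 stroke at I1  (I1 integral (f out))
β0 stroke at J1  (1-jn J1 has f-setter on 1)
β2 stroke at J1  (J1 flow already set via bond 1)
β4 stroke at J1  (1-jn J1 has f-setter on 1)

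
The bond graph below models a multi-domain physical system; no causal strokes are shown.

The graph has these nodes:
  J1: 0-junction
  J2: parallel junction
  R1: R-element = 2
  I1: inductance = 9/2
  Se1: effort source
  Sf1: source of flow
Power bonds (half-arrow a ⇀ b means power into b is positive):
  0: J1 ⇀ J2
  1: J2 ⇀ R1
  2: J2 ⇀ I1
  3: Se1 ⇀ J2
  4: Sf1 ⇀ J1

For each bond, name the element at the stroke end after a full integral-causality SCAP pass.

b0 |J1
b1 |R1
b2 |I1
b3 |J2
b4 |Sf1

β3 |J2  (source Se1 imposes e)
β4 |Sf1  (Sf1: flow source, stroke at near end)
β0 |J1  (only one effort-in slot at J1)
β1 |R1  (common-e at J2 fixed by 3)
β2 |I1  (common-e at J2 fixed by 3)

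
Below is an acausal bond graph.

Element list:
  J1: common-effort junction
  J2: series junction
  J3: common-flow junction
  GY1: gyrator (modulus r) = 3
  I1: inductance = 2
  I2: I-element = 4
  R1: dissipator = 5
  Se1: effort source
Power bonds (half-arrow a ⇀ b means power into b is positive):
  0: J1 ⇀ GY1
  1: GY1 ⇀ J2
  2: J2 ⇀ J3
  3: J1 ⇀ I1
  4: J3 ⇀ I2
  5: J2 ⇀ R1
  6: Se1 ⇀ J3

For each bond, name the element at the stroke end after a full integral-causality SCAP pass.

b6 →J3  (Se1: effort source, stroke at far end)
b3 →I1  (I1: I, integral causality)
b0 →J1  (only one effort-in slot at J1)
b1 →J2  (GY1 both-in/both-out from 0)
b4 →I2  (I2: I, integral causality)
b2 →J3  (1-jn J3 has f-setter on 4)
b5 →J2  (J2 flow already set via bond 2)

#0 stroke→J1
#1 stroke→J2
#2 stroke→J3
#3 stroke→I1
#4 stroke→I2
#5 stroke→J2
#6 stroke→J3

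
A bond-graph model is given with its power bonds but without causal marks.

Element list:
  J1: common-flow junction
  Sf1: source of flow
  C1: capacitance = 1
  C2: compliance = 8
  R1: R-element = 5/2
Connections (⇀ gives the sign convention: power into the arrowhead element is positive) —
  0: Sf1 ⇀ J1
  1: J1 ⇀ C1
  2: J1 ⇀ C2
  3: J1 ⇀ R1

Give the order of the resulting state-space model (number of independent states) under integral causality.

2  (C1, C2 all integral)

#0 stroke→Sf1  (Sf1: flow source, stroke at near end)
#1 stroke→J1  (1-jn J1 has f-setter on 0)
#2 stroke→J1  (1-jn J1 has f-setter on 0)
#3 stroke→J1  (J1 flow already set via bond 0)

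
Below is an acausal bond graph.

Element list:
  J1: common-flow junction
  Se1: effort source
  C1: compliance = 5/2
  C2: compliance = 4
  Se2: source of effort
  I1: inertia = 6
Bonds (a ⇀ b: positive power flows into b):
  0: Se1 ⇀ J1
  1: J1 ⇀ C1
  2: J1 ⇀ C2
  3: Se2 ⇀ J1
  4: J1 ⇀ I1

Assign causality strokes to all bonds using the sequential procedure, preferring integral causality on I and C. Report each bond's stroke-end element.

bond 0 |J1
bond 1 |J1
bond 2 |J1
bond 3 |J1
bond 4 |I1

bond 0 →J1  (Se1 fixes effort; stroke away)
bond 3 →J1  (Se2 fixes effort; stroke away)
bond 1 →J1  (C1 outputs effort q/C1)
bond 2 →J1  (prefer integral on C2)
bond 4 →I1  (only one flow-in slot at J1)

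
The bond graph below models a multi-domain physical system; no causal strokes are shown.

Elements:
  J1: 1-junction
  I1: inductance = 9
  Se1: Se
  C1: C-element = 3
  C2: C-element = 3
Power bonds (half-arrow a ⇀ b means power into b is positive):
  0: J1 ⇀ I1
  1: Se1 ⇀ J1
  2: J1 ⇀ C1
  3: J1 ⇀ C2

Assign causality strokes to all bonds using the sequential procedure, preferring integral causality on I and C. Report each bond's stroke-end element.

β1 stroke at J1  (Se1: effort source, stroke at far end)
β0 stroke at I1  (I1 outputs flow p/I1)
β2 stroke at J1  (1-jn J1 has f-setter on 0)
β3 stroke at J1  (J1 flow already set via bond 0)

bond 0 stroke→I1
bond 1 stroke→J1
bond 2 stroke→J1
bond 3 stroke→J1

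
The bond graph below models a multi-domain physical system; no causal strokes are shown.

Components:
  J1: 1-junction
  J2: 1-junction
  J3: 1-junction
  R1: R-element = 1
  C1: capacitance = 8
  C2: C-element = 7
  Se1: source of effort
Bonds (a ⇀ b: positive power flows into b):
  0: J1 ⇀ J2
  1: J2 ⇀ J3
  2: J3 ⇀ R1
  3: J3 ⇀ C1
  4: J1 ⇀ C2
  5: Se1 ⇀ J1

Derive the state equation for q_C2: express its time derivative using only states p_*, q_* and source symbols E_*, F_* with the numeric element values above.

b5 |J1  (Se1 (Se) sets effort on bond)
b3 |J3  (C1: C, integral causality)
b4 |J1  (C2 integral (e out))
b0 |J2  (closing 1-jn rule on J1)
b1 |J3  (closing 1-jn rule on J2)
b2 |R1  (J3: last free bond brings flow in)

dq_C2/dt = E_Se1 - q_C1/8 - q_C2/7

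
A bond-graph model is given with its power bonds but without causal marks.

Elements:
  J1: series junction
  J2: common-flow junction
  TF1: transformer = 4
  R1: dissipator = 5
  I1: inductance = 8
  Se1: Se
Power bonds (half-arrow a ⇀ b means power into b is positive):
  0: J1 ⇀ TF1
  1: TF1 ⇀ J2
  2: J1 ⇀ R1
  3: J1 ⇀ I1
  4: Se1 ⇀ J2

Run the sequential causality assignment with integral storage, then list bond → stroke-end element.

bond 4 |J2  (source Se1 imposes e)
bond 1 |TF1  (J2: last free bond brings flow in)
bond 0 |J1  (through TF1, causality passes straight; one stroke at TF1)
bond 3 |I1  (I1 outputs flow p/I1)
bond 2 |J1  (J1: bond 3 brought flow, rest push out)

bond 0 →J1
bond 1 →TF1
bond 2 →J1
bond 3 →I1
bond 4 →J2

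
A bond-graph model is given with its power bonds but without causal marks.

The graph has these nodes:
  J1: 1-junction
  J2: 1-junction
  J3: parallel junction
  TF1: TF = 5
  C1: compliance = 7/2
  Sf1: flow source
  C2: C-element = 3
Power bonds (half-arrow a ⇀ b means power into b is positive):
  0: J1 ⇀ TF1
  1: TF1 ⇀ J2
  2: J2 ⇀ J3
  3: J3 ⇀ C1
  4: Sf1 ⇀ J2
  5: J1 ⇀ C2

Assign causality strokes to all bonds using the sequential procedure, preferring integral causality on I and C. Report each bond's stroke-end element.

bond 0 stroke→TF1
bond 1 stroke→J2
bond 2 stroke→J2
bond 3 stroke→J3
bond 4 stroke→Sf1
bond 5 stroke→J1

#4 |Sf1  (Sf1 (Sf) sets flow on bond)
#1 |J2  (common-f at J2 fixed by 4)
#2 |J2  (common-f at J2 fixed by 4)
#3 |J3  (J3 needs exactly one e-in)
#0 |TF1  (TF1 one-in-one-out from 1)
#5 |J1  (1-jn J1 has f-setter on 0)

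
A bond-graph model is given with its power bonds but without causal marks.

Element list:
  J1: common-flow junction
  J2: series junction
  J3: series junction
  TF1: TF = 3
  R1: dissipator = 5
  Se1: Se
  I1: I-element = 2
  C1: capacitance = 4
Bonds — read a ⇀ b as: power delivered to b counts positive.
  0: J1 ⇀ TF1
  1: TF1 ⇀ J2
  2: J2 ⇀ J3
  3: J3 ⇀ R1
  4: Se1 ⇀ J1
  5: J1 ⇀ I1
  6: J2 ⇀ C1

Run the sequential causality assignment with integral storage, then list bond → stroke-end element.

b0 stroke→J1
b1 stroke→TF1
b2 stroke→J2
b3 stroke→J3
b4 stroke→J1
b5 stroke→I1
b6 stroke→J2

β4 |J1  (source Se1 imposes e)
β5 |I1  (I1 outputs flow p/I1)
β0 |J1  (J1: bond 5 brought flow, rest push out)
β1 |TF1  (TF1 one-in-one-out from 0)
β2 |J2  (common-f at J2 fixed by 1)
β6 |J2  (common-f at J2 fixed by 1)
β3 |J3  (common-f at J3 fixed by 2)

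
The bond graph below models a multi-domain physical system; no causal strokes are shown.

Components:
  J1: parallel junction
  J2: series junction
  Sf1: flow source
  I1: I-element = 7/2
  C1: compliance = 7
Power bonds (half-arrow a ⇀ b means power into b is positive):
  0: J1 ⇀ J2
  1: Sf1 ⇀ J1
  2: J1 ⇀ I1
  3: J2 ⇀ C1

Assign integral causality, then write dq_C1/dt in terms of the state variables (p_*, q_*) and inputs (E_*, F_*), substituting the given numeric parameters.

β1 stroke→Sf1  (Sf1 (Sf) sets flow on bond)
β2 stroke→I1  (prefer integral on I1)
β0 stroke→J1  (J1: last free bond brings effort in)
β3 stroke→J2  (1-jn J2 has f-setter on 0)

dq_C1/dt = F_Sf1 - 2*p_I1/7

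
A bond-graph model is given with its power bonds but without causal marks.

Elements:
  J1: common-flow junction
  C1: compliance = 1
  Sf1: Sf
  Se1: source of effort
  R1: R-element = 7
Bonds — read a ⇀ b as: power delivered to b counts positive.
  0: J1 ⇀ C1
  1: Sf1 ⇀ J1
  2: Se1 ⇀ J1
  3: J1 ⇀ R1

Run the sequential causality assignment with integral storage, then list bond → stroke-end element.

bond 1 →Sf1  (Sf1: flow source, stroke at near end)
bond 2 →J1  (Se1: effort source, stroke at far end)
bond 0 →J1  (common-f at J1 fixed by 1)
bond 3 →J1  (J1: bond 1 brought flow, rest push out)

b0 stroke→J1
b1 stroke→Sf1
b2 stroke→J1
b3 stroke→J1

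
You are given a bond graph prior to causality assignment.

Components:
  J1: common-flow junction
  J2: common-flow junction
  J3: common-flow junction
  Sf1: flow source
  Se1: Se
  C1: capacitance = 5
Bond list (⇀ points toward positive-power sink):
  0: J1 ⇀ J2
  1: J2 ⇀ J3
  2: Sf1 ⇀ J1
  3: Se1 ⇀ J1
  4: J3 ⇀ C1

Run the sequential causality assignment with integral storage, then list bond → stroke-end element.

#2 →Sf1  (Sf1 fixes flow; stroke at Sf1)
#3 →J1  (Se1 fixes effort; stroke away)
#0 →J1  (common-f at J1 fixed by 2)
#1 →J2  (1-jn J2 has f-setter on 0)
#4 →J3  (common-f at J3 fixed by 1)

bond 0 |J1
bond 1 |J2
bond 2 |Sf1
bond 3 |J1
bond 4 |J3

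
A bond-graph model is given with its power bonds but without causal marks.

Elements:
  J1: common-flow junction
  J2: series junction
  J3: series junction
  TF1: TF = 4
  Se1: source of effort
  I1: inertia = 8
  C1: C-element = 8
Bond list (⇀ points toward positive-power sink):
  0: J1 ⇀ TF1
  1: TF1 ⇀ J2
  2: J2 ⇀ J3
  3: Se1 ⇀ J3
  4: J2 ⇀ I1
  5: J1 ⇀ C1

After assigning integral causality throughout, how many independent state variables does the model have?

2  (C1, I1 all integral)

b3 stroke at J3  (Se1 (Se) sets effort on bond)
b2 stroke at J2  (J3: last free bond brings flow in)
b4 stroke at I1  (I1 integral (f out))
b1 stroke at J2  (common-f at J2 fixed by 4)
b0 stroke at TF1  (through TF1, causality passes straight; one stroke at TF1)
b5 stroke at J1  (common-f at J1 fixed by 0)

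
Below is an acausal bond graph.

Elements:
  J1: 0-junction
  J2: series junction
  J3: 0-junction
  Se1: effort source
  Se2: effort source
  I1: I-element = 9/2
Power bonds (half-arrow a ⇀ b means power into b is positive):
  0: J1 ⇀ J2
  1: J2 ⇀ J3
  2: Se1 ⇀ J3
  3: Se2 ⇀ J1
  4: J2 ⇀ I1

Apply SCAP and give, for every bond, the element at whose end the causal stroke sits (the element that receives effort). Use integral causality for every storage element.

bond 2 stroke at J3  (Se1 fixes effort; stroke away)
bond 3 stroke at J1  (source Se2 imposes e)
bond 0 stroke at J2  (J1 effort already set via bond 3)
bond 1 stroke at J2  (common-e at J3 fixed by 2)
bond 4 stroke at I1  (closing 1-jn rule on J2)

#0 stroke→J2
#1 stroke→J2
#2 stroke→J3
#3 stroke→J1
#4 stroke→I1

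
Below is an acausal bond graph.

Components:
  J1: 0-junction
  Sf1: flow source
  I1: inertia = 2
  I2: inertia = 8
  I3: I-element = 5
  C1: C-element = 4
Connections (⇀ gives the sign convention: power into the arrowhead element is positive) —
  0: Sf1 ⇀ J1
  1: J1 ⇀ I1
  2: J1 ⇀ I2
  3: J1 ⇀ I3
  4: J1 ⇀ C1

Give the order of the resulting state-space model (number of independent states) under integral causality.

4  (C1, I1, I2, I3 all integral)

#0 →Sf1  (Sf1 (Sf) sets flow on bond)
#1 →I1  (I1 outputs flow p/I1)
#2 →I2  (prefer integral on I2)
#3 →I3  (I3: I, integral causality)
#4 →J1  (only one effort-in slot at J1)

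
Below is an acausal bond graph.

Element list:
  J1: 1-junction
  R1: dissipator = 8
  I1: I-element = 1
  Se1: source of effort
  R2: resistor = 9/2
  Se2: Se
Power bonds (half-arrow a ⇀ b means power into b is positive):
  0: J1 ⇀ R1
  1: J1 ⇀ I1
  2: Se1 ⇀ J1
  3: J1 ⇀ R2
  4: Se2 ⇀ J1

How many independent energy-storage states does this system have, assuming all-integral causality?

#2 stroke at J1  (Se1 (Se) sets effort on bond)
#4 stroke at J1  (source Se2 imposes e)
#1 stroke at I1  (I1 integral (f out))
#0 stroke at J1  (J1: bond 1 brought flow, rest push out)
#3 stroke at J1  (J1 flow already set via bond 1)

1  (I1 all integral)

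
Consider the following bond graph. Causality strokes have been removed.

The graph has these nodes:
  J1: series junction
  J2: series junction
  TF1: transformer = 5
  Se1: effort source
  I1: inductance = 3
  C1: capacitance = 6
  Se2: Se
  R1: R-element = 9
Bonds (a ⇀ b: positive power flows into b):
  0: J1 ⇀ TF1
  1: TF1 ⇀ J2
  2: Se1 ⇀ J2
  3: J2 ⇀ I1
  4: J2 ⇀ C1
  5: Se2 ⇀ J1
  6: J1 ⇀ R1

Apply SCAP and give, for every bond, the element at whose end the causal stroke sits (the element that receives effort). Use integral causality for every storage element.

b0 stroke→TF1
b1 stroke→J2
b2 stroke→J2
b3 stroke→I1
b4 stroke→J2
b5 stroke→J1
b6 stroke→J1

b2 →J2  (Se1 (Se) sets effort on bond)
b5 →J1  (Se2 fixes effort; stroke away)
b3 →I1  (I1 integral (f out))
b1 →J2  (J2 flow already set via bond 3)
b4 →J2  (J2 flow already set via bond 3)
b0 →TF1  (through TF1, causality passes straight; one stroke at TF1)
b6 →J1  (common-f at J1 fixed by 0)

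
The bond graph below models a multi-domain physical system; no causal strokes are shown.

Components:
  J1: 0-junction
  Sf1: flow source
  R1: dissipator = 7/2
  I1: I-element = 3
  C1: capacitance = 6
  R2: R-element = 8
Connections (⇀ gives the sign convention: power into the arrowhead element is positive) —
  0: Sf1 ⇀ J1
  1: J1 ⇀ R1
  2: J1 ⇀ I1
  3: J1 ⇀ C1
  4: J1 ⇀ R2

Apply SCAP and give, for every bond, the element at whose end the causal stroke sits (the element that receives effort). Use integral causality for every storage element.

b0 →Sf1
b1 →R1
b2 →I1
b3 →J1
b4 →R2

b0 |Sf1  (Sf1: flow source, stroke at near end)
b2 |I1  (I1 integral (f out))
b3 |J1  (prefer integral on C1)
b1 |R1  (J1: bond 3 brought effort, rest push out)
b4 |R2  (common-e at J1 fixed by 3)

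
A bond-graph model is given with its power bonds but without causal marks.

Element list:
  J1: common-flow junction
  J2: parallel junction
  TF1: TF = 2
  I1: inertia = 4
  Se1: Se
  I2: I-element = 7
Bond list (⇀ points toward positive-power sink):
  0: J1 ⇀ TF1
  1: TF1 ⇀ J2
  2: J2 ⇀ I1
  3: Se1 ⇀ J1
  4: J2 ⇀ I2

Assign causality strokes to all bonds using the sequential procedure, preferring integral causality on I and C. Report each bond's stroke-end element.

b3 |J1  (Se1 (Se) sets effort on bond)
b0 |TF1  (closing 1-jn rule on J1)
b1 |J2  (TF TF1: opposite of bond 0)
b2 |I1  (common-e at J2 fixed by 1)
b4 |I2  (0-jn J2 has e-setter on 1)

β0 stroke at TF1
β1 stroke at J2
β2 stroke at I1
β3 stroke at J1
β4 stroke at I2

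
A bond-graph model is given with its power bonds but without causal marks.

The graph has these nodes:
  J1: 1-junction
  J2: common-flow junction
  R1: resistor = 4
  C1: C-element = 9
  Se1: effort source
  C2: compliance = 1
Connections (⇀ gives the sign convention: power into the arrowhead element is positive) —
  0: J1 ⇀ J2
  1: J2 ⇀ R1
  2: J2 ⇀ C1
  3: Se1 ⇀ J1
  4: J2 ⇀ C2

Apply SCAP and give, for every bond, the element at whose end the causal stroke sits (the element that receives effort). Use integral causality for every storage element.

β0 |J2
β1 |R1
β2 |J2
β3 |J1
β4 |J2

bond 3 →J1  (Se1: effort source, stroke at far end)
bond 0 →J2  (only one flow-in slot at J1)
bond 2 →J2  (prefer integral on C1)
bond 4 →J2  (prefer integral on C2)
bond 1 →R1  (closing 1-jn rule on J2)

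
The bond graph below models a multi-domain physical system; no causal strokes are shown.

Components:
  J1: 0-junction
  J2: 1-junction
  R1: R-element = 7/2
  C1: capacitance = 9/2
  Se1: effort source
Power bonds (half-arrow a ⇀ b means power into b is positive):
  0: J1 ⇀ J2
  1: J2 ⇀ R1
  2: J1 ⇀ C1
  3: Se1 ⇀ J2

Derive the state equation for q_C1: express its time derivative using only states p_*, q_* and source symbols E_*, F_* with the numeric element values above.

bond 3 stroke→J2  (Se1 (Se) sets effort on bond)
bond 2 stroke→J1  (C1 outputs effort q/C1)
bond 0 stroke→J2  (J1: bond 2 brought effort, rest push out)
bond 1 stroke→R1  (J2 needs exactly one f-in)

dq_C1/dt = -2*E_Se1/7 - 4*q_C1/63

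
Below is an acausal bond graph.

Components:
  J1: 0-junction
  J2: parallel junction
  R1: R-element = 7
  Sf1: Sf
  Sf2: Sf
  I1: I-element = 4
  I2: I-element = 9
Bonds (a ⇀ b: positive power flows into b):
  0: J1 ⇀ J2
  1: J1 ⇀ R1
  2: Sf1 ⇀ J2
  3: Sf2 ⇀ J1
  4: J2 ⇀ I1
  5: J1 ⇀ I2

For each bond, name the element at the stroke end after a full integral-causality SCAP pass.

bond 0 stroke→J2
bond 1 stroke→J1
bond 2 stroke→Sf1
bond 3 stroke→Sf2
bond 4 stroke→I1
bond 5 stroke→I2

#2 |Sf1  (source Sf1 imposes f)
#3 |Sf2  (Sf2: flow source, stroke at near end)
#4 |I1  (prefer integral on I1)
#0 |J2  (J2 needs exactly one e-in)
#5 |I2  (I2 outputs flow p/I2)
#1 |J1  (only one effort-in slot at J1)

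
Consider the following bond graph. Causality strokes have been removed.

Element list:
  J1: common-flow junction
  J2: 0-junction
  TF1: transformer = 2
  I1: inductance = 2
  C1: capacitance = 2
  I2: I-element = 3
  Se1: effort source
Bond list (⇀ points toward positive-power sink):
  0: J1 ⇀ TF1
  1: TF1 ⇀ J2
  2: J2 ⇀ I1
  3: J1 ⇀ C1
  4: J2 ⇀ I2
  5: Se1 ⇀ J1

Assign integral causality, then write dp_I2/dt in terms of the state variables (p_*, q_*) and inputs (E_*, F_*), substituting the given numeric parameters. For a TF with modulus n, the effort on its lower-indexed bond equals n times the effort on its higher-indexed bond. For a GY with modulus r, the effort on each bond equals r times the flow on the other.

#5 |J1  (Se1: effort source, stroke at far end)
#2 |I1  (I1: I, integral causality)
#3 |J1  (C1 outputs effort q/C1)
#0 |TF1  (only one flow-in slot at J1)
#1 |J2  (through TF1, causality passes straight; one stroke at TF1)
#4 |I2  (J2: bond 1 brought effort, rest push out)

dp_I2/dt = E_Se1/2 - q_C1/4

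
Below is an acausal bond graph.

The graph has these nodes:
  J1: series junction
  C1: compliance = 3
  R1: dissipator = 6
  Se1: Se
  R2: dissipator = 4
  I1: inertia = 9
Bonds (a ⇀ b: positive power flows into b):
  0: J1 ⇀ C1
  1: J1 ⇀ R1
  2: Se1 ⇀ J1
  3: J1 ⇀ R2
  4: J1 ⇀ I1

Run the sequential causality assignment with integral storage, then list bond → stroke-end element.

bond 2 →J1  (Se1 fixes effort; stroke away)
bond 0 →J1  (C1 outputs effort q/C1)
bond 4 →I1  (prefer integral on I1)
bond 1 →J1  (J1: bond 4 brought flow, rest push out)
bond 3 →J1  (J1 flow already set via bond 4)

b0 |J1
b1 |J1
b2 |J1
b3 |J1
b4 |I1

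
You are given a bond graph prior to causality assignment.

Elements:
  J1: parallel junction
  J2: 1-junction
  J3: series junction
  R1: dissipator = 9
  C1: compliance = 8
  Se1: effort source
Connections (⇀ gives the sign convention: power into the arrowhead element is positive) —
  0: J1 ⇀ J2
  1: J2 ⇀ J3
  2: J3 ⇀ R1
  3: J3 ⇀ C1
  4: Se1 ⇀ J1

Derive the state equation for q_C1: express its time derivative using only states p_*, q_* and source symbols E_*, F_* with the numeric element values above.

dq_C1/dt = E_Se1/9 - q_C1/72

β4 →J1  (Se1 (Se) sets effort on bond)
β0 →J2  (J1 effort already set via bond 4)
β1 →J3  (only one flow-in slot at J2)
β3 →J3  (prefer integral on C1)
β2 →R1  (J3 needs exactly one f-in)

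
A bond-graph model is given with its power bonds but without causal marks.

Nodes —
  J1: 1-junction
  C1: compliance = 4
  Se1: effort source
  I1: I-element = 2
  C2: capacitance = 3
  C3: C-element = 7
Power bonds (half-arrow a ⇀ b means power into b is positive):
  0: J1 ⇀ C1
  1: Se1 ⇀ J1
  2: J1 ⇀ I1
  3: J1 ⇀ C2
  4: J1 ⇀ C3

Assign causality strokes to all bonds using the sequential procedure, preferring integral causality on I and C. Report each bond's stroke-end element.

#0 stroke at J1
#1 stroke at J1
#2 stroke at I1
#3 stroke at J1
#4 stroke at J1

#1 →J1  (Se1 (Se) sets effort on bond)
#0 →J1  (C1 outputs effort q/C1)
#2 →I1  (prefer integral on I1)
#3 →J1  (J1 flow already set via bond 2)
#4 →J1  (1-jn J1 has f-setter on 2)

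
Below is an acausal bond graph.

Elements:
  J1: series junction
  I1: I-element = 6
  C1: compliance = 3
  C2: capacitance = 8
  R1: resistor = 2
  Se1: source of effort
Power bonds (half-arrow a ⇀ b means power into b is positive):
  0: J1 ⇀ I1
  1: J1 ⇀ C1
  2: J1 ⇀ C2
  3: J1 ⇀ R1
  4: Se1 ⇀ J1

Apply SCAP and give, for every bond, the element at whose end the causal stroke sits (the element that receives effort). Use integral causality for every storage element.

bond 0 stroke at I1
bond 1 stroke at J1
bond 2 stroke at J1
bond 3 stroke at J1
bond 4 stroke at J1

bond 4 |J1  (Se1 (Se) sets effort on bond)
bond 0 |I1  (I1 outputs flow p/I1)
bond 1 |J1  (common-f at J1 fixed by 0)
bond 2 |J1  (J1: bond 0 brought flow, rest push out)
bond 3 |J1  (common-f at J1 fixed by 0)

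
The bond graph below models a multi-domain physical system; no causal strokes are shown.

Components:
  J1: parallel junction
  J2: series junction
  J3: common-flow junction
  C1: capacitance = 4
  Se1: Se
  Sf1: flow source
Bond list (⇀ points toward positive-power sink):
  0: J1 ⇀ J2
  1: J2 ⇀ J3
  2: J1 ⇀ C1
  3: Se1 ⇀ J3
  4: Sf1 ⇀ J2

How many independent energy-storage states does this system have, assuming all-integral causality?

#3 |J3  (source Se1 imposes e)
#4 |Sf1  (Sf1 fixes flow; stroke at Sf1)
#0 |J2  (common-f at J2 fixed by 4)
#1 |J2  (common-f at J2 fixed by 4)
#2 |J1  (only one effort-in slot at J1)

1  (C1 all integral)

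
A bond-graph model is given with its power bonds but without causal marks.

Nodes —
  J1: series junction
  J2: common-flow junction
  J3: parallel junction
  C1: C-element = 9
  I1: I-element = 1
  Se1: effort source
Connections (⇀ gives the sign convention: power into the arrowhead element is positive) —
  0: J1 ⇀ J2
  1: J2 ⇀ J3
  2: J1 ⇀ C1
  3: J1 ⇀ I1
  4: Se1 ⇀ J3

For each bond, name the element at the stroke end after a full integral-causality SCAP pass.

bond 0 →J1
bond 1 →J2
bond 2 →J1
bond 3 →I1
bond 4 →J3

bond 4 →J3  (Se1 fixes effort; stroke away)
bond 1 →J2  (common-e at J3 fixed by 4)
bond 0 →J1  (J2 needs exactly one f-in)
bond 2 →J1  (C1: C, integral causality)
bond 3 →I1  (closing 1-jn rule on J1)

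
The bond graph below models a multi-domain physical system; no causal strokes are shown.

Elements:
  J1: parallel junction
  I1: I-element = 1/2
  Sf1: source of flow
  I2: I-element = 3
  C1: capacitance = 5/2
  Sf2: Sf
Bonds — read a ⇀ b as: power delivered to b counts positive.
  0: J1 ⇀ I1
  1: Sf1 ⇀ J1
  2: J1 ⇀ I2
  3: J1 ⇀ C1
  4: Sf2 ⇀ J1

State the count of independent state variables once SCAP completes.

3  (C1, I1, I2 all integral)

β1 stroke at Sf1  (Sf1: flow source, stroke at near end)
β4 stroke at Sf2  (Sf2: flow source, stroke at near end)
β0 stroke at I1  (I1: I, integral causality)
β2 stroke at I2  (prefer integral on I2)
β3 stroke at J1  (closing 0-jn rule on J1)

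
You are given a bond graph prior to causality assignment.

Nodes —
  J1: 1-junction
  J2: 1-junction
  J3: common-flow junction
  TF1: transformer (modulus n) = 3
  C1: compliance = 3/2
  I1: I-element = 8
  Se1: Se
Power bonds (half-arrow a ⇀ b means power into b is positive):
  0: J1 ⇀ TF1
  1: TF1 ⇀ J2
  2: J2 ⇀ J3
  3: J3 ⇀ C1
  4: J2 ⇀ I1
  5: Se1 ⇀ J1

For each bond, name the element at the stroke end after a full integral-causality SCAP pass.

bond 0 →TF1
bond 1 →J2
bond 2 →J2
bond 3 →J3
bond 4 →I1
bond 5 →J1

b5 stroke→J1  (Se1 fixes effort; stroke away)
b0 stroke→TF1  (closing 1-jn rule on J1)
b1 stroke→J2  (TF1 one-in-one-out from 0)
b3 stroke→J3  (C1: C, integral causality)
b2 stroke→J2  (J3 needs exactly one f-in)
b4 stroke→I1  (closing 1-jn rule on J2)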